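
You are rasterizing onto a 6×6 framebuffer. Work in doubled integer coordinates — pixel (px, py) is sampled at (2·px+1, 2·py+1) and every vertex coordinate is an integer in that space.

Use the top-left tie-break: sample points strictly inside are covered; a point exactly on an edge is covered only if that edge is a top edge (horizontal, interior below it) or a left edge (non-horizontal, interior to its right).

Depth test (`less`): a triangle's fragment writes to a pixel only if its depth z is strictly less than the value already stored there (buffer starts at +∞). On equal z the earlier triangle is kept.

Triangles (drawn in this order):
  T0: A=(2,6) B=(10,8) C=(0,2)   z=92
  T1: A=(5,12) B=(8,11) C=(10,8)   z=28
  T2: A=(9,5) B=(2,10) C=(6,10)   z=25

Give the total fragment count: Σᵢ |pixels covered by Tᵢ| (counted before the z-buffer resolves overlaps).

T0:
  2·area = 28  (B↔C swapped to make it positive)
  edge (2, 6)→(0, 2): d=(-2,-4) top-left  bias=+0
  edge (0, 2)→(10, 8): d=(10,6) right/bottom  bias=-1
  edge (10, 8)→(2, 6): d=(-8,-2) top-left  bias=+0
    (0,1)@(1, 3): e=[2,4,22] → X
    (1,1)@(3, 3): e=[10,-8,26] → .
    (0,2)@(1, 5): e=[-2,24,6] → .
    (1,2)@(3, 5): e=[6,12,10] → X
    (2,2)@(5, 5): e=[14,0,14] → .  [on edge]
    (1,3)@(3, 7): e=[2,32,-6] → .
    (3,3)@(7, 7): e=[18,8,2] → X
    (4,3)@(9, 7): e=[26,-4,6] → .
    (3,4)@(7, 9): e=[14,28,-14] → .
  covered (3 px):
    . . . . . .
    X . . . . .
    . X . . . .
    . . . X . .
    . . . . . .
    . . . . . .
T1:
  2·area = 7  (B↔C swapped to make it positive)
  edge (5, 12)→(10, 8): d=(5,-4) top-left  bias=+0
  edge (10, 8)→(8, 11): d=(-2,3) right/bottom  bias=-1
  edge (8, 11)→(5, 12): d=(-3,1) right/bottom  bias=-1
    (4,4)@(9, 9): e=[1,1,5] → X
    (5,4)@(11, 9): e=[9,-5,3] → .
    (3,5)@(7, 11): e=[3,3,1] → X
    (4,5)@(9, 11): e=[11,-3,-1] → .
  covered (2 px):
    . . . . . .
    . . . . . .
    . . . . . .
    . . . . . .
    . . . . X .
    . . . X . .
T2:
  2·area = 20  (B↔C swapped to make it positive)
  edge (9, 5)→(6, 10): d=(-3,5) right/bottom  bias=-1
  edge (6, 10)→(2, 10): d=(-4,0) right/bottom  bias=-1
  edge (2, 10)→(9, 5): d=(7,-5) top-left  bias=+0
    (4,2)@(9, 5): e=[0,20,0] → .  [on edge]
    (3,3)@(7, 7): e=[4,12,4] → X
    (4,3)@(9, 7): e=[-6,12,14] → .
    (2,4)@(5, 9): e=[8,4,8] → X
    (3,4)@(7, 9): e=[-2,4,18] → .
    (2,5)@(5, 11): e=[2,-4,22] → .
  covered (2 px):
    . . . . . .
    . . . . . .
    . . . . . .
    . . . X . .
    . . X . . .
    . . . . . .

Final: 7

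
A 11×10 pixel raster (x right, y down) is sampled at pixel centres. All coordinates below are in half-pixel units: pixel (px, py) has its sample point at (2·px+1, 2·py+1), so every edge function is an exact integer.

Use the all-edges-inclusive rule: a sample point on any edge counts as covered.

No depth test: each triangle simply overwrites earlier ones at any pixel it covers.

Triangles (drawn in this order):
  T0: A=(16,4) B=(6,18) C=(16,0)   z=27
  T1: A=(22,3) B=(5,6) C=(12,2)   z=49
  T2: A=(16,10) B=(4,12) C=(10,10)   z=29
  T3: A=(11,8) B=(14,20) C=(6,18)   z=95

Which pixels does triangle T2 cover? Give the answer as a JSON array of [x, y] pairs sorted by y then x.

T0:
  2·area = 40
  edge (16, 4)→(6, 18): d=(-10,14) inclusive
  edge (6, 18)→(16, 0): d=(10,-18) inclusive
  edge (16, 0)→(16, 4): d=(0,4) inclusive
    (7,1)@(15, 3): e=[24,12,4] → X
    (8,1)@(17, 3): e=[-4,48,-4] → .
    (7,2)@(15, 5): e=[4,32,4] → X
    (8,2)@(17, 5): e=[-24,68,-4] → .
    (6,3)@(13, 7): e=[12,16,12] → X
    (7,3)@(15, 7): e=[-16,52,4] → .
    (5,4)@(11, 9): e=[20,0,20] → X  [on edge]
    (6,4)@(13, 9): e=[-8,36,12] → .
    (5,5)@(11, 11): e=[0,20,20] → X  [on edge]
    (6,5)@(13, 11): e=[-28,56,12] → .
    (4,6)@(9, 13): e=[8,4,28] → X
    (5,6)@(11, 13): e=[-20,40,20] → .
  covered (6 px):
    . . . . . . . . . . .
    . . . . . . . X . . .
    . . . . . . . X . . .
    . . . . . . X . . . .
    . . . . . X . . . . .
    . . . . . X . . . . .
    . . . . X . . . . . .
    . . . . . . . . . . .
    . . . . . . . . . . .
    . . . . . . . . . . .
T1:
  2·area = 47
  edge (22, 3)→(5, 6): d=(-17,3) inclusive
  edge (5, 6)→(12, 2): d=(7,-4) inclusive
  edge (12, 2)→(22, 3): d=(10,1) inclusive
    (5,1)@(11, 3): e=[33,3,11] → X
    (6,1)@(13, 3): e=[27,11,9] → X
    (7,1)@(15, 3): e=[21,19,7] → X
    (8,1)@(17, 3): e=[15,27,5] → X
    (9,1)@(19, 3): e=[9,35,3] → X
    (10,1)@(21, 3): e=[3,43,1] → X
    (3,2)@(7, 5): e=[11,1,35] → X
    (4,2)@(9, 5): e=[5,9,33] → X
    (5,2)@(11, 5): e=[-1,17,31] → .
    (6,2)@(13, 5): e=[-7,25,29] → .
    (7,2)@(15, 5): e=[-13,33,27] → .
    (8,2)@(17, 5): e=[-19,41,25] → .
  covered (8 px):
    . . . . . . . . . . .
    . . . . . X X X X X X
    . . . X X . . . . . .
    . . . . . . . . . . .
    . . . . . . . . . . .
    . . . . . . . . . . .
    . . . . . . . . . . .
    . . . . . . . . . . .
    . . . . . . . . . . .
    . . . . . . . . . . .
T2:
  2·area = 12
  edge (16, 10)→(4, 12): d=(-12,2) inclusive
  edge (4, 12)→(10, 10): d=(6,-2) inclusive
  edge (10, 10)→(16, 10): d=(6,0) inclusive
    (9,3)@(19, 7): e=[30,0,-18] → .  [on edge]
    (6,4)@(13, 9): e=[18,0,-6] → .  [on edge]
    (3,5)@(7, 11): e=[6,0,6] → X  [on edge]
    (4,5)@(9, 11): e=[2,4,6] → X
    (5,5)@(11, 11): e=[-2,8,6] → .
    (0,6)@(1, 13): e=[-6,0,18] → .  [on edge]
    (3,6)@(7, 13): e=[-18,12,18] → .
    (4,6)@(9, 13): e=[-22,16,18] → .
  covered (2 px):
    . . . . . . . . . . .
    . . . . . . . . . . .
    . . . . . . . . . . .
    . . . . . . . . . . .
    . . . . . . . . . . .
    . . . X X . . . . . .
    . . . . . . . . . . .
    . . . . . . . . . . .
    . . . . . . . . . . .
    . . . . . . . . . . .
T3:
  2·area = 90
  edge (11, 8)→(14, 20): d=(3,12) inclusive
  edge (14, 20)→(6, 18): d=(-8,-2) inclusive
  edge (6, 18)→(11, 8): d=(5,-10) inclusive
    (5,4)@(11, 9): e=[3,82,5] → X
    (6,4)@(13, 9): e=[-21,86,25] → .
    (5,5)@(11, 11): e=[9,66,15] → X
    (6,5)@(13, 11): e=[-15,70,35] → .
    (4,6)@(9, 13): e=[39,46,5] → X
    (6,6)@(13, 13): e=[-9,54,45] → .
    (4,7)@(9, 15): e=[45,30,15] → X
    (6,7)@(13, 15): e=[-3,38,55] → .
    (3,8)@(7, 17): e=[75,10,5] → X
    (6,8)@(13, 17): e=[3,22,65] → X
    (7,8)@(15, 17): e=[-21,26,85] → .
    (3,9)@(7, 19): e=[81,-6,15] → .
  covered (12 px):
    . . . . . . . . . . .
    . . . . . . . . . . .
    . . . . . . . . . . .
    . . . . . . . . . . .
    . . . . . X . . . . .
    . . . . . X . . . . .
    . . . . X X . . . . .
    . . . . X X . . . . .
    . . . X X X X . . . .
    . . . . . X X . . . .

Answer: [[3,5],[4,5]]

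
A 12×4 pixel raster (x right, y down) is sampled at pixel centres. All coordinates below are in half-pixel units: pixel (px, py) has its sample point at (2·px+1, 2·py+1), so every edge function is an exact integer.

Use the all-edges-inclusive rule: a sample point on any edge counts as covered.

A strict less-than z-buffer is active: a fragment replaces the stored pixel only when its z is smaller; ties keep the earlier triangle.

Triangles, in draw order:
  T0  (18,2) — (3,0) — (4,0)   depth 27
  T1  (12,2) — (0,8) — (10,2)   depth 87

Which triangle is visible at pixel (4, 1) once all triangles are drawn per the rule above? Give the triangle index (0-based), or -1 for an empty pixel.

T0:
  2·area = 2
  edge (18, 2)→(3, 0): d=(-15,-2) inclusive
  edge (3, 0)→(4, 0): d=(1,0) inclusive
  edge (4, 0)→(18, 2): d=(14,2) inclusive
    (5,0)@(11, 1): e=[1,1,0] → █  [on edge]
    (6,0)@(13, 1): e=[5,1,-4] → ·
    (5,1)@(11, 3): e=[-29,3,28] → ·
  covered (1 px):
    · · · · · █ · · · · · ·
    · · · · · · · · · · · ·
    · · · · · · · · · · · ·
    · · · · · · · · · · · ·
T1:
  2·area = 12
  edge (12, 2)→(0, 8): d=(-12,6) inclusive
  edge (0, 8)→(10, 2): d=(10,-6) inclusive
  edge (10, 2)→(12, 2): d=(2,0) inclusive
    (4,1)@(9, 3): e=[6,4,2] → █
    (5,1)@(11, 3): e=[-6,16,2] → ·
    (2,2)@(5, 5): e=[6,0,6] → █  [on edge]
    (3,2)@(7, 5): e=[-6,12,6] → ·
    (4,2)@(9, 5): e=[-18,24,6] → ·
    (2,3)@(5, 7): e=[-18,20,10] → ·
  covered (2 px):
    · · · · · · · · · · · ·
    · · · · █ · · · · · · ·
    · · █ · · · · · · · · ·
    · · · · · · · · · · · ·

Z-buffer (winner per pixel, '.' = empty):
  . . . . . 0 . . . . . .
  . . . . 1 . . . . . . .
  . . 1 . . . . . . . . .
  . . . . . . . . . . . .

Answer: 1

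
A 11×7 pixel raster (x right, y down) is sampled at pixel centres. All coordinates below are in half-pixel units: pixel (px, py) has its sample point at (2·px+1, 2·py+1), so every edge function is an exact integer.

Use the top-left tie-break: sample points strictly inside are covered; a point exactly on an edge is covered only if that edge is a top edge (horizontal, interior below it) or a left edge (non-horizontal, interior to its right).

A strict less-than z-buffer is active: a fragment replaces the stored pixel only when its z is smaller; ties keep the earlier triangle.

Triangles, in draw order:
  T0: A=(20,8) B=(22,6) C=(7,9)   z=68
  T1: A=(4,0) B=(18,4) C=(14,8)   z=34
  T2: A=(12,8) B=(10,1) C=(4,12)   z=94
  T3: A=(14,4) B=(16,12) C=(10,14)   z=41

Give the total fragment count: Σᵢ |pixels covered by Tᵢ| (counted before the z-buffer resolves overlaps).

T0:
  2·area = 24  (B↔C swapped to make it positive)
  edge (20, 8)→(7, 9): d=(-13,1) right/bottom  bias=-1
  edge (7, 9)→(22, 6): d=(15,-3) top-left  bias=+0
  edge (22, 6)→(20, 8): d=(-2,2) right/bottom  bias=-1
    (8,3)@(17, 7): e=[16,0,8] → █  [on edge]
    (9,3)@(19, 7): e=[14,6,4] → █
    (10,3)@(21, 7): e=[12,12,0] → ·  [on edge]
    (3,4)@(7, 9): e=[0,0,24] → ·  [on edge]
    (8,4)@(17, 9): e=[-10,30,4] → ·
    (9,4)@(19, 9): e=[-12,36,0] → ·  [on edge]
    (8,5)@(17, 11): e=[-36,60,0] → ·  [on edge]
    (7,6)@(15, 13): e=[-60,84,0] → ·  [on edge]
  covered (2 px):
    · · · · · · · · · · ·
    · · · · · · · · · · ·
    · · · · · · · · · · ·
    · · · · · · · · █ █ ·
    · · · · · · · · · · ·
    · · · · · · · · · · ·
    · · · · · · · · · · ·
T1:
  2·area = 72
  edge (4, 0)→(18, 4): d=(14,4) right/bottom  bias=-1
  edge (18, 4)→(14, 8): d=(-4,4) right/bottom  bias=-1
  edge (14, 8)→(4, 0): d=(-10,-8) top-left  bias=+0
    (3,0)@(7, 1): e=[2,56,14] → █
    (4,0)@(9, 1): e=[-6,48,30] → ·
    (10,0)@(21, 1): e=[-54,0,126] → ·  [on edge]
    (3,1)@(7, 3): e=[30,48,-6] → ·
    (4,1)@(9, 3): e=[22,40,10] → █
    (5,1)@(11, 3): e=[14,32,26] → █
    (6,1)@(13, 3): e=[6,24,42] → █
    (7,1)@(15, 3): e=[-2,16,58] → ·
    (9,1)@(19, 3): e=[-18,0,90] → ·  [on edge]
    (4,2)@(9, 5): e=[50,32,-10] → ·
    (5,2)@(11, 5): e=[42,24,6] → █
    (7,2)@(15, 5): e=[26,8,38] → █
    (8,2)@(17, 5): e=[18,0,54] → ·  [on edge]
    (7,3)@(15, 7): e=[54,0,18] → ·  [on edge]
    (6,4)@(13, 9): e=[90,0,-18] → ·  [on edge]
    (5,5)@(11, 11): e=[126,0,-54] → ·  [on edge]
    (4,6)@(9, 13): e=[162,0,-90] → ·  [on edge]
  covered (8 px):
    · · · █ · · · · · · ·
    · · · · █ █ █ · · · ·
    · · · · · █ █ █ · · ·
    · · · · · · █ · · · ·
    · · · · · · · · · · ·
    · · · · · · · · · · ·
    · · · · · · · · · · ·
T2:
  2·area = 64  (B↔C swapped to make it positive)
  edge (12, 8)→(4, 12): d=(-8,4) right/bottom  bias=-1
  edge (4, 12)→(10, 1): d=(6,-11) top-left  bias=+0
  edge (10, 1)→(12, 8): d=(2,7) right/bottom  bias=-1
    (4,1)@(9, 3): e=[52,1,11] → █
    (5,1)@(11, 3): e=[44,23,-3] → ·
    (4,2)@(9, 5): e=[36,13,15] → █
    (5,2)@(11, 5): e=[28,35,1] → █
    (6,2)@(13, 5): e=[20,57,-13] → ·
    (3,3)@(7, 7): e=[28,3,33] → █
    (6,3)@(13, 7): e=[4,69,-9] → ·
    (3,4)@(7, 9): e=[12,15,37] → █
    (5,4)@(11, 9): e=[-4,59,9] → ·
    (2,5)@(5, 11): e=[4,5,55] → █
    (3,5)@(7, 11): e=[-4,27,41] → ·
    (4,5)@(9, 11): e=[-12,49,27] → ·
  covered (9 px):
    · · · · · · · · · · ·
    · · · · █ · · · · · ·
    · · · · █ █ · · · · ·
    · · · █ █ █ · · · · ·
    · · · █ █ · · · · · ·
    · · █ · · · · · · · ·
    · · · · · · · · · · ·
T3:
  2·area = 52
  edge (14, 4)→(16, 12): d=(2,8) right/bottom  bias=-1
  edge (16, 12)→(10, 14): d=(-6,2) right/bottom  bias=-1
  edge (10, 14)→(14, 4): d=(4,-10) top-left  bias=+0
    (6,3)@(13, 7): e=[14,36,2] → █
    (7,3)@(15, 7): e=[-2,32,22] → ·
    (6,4)@(13, 9): e=[18,24,10] → █
    (7,4)@(15, 9): e=[2,20,30] → █
    (8,4)@(17, 9): e=[-14,16,50] → ·
    (6,5)@(13, 11): e=[22,12,18] → █
    (8,5)@(17, 11): e=[-10,4,58] → ·
    (9,5)@(19, 11): e=[-26,0,78] → ·  [on edge]
    (5,6)@(11, 13): e=[42,4,6] → █
    (6,6)@(13, 13): e=[26,0,26] → ·  [on edge]
    (7,6)@(15, 13): e=[10,-4,46] → ·
  covered (6 px):
    · · · · · · · · · · ·
    · · · · · · · · · · ·
    · · · · · · · · · · ·
    · · · · · · █ · · · ·
    · · · · · · █ █ · · ·
    · · · · · · █ █ · · ·
    · · · · · █ · · · · ·

Answer: 25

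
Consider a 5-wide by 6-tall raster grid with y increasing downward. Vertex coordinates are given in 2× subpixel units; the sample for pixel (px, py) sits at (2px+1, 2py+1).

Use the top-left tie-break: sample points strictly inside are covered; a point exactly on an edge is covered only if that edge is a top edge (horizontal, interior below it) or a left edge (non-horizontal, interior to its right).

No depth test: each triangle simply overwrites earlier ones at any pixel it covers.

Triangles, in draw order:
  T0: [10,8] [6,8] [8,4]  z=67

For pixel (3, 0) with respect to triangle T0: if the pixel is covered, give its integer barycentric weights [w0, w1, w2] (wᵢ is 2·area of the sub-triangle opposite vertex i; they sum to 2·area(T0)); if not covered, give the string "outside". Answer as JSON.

T0:
  2·area = 16
  edge (10, 8)→(6, 8): d=(-4,0) right/bottom  bias=-1
  edge (6, 8)→(8, 4): d=(2,-4) top-left  bias=+0
  edge (8, 4)→(10, 8): d=(2,4) right/bottom  bias=-1
    (3,3)@(7, 7): e=[4,2,10] → X
    (4,3)@(9, 7): e=[4,10,2] → X
    (3,4)@(7, 9): e=[-4,6,14] → .
    (4,4)@(9, 9): e=[-4,14,6] → .
  covered (2 px):
    . . . . .
    . . . . .
    . . . . .
    . . . X X
    . . . . .
    . . . . .

Result: "outside"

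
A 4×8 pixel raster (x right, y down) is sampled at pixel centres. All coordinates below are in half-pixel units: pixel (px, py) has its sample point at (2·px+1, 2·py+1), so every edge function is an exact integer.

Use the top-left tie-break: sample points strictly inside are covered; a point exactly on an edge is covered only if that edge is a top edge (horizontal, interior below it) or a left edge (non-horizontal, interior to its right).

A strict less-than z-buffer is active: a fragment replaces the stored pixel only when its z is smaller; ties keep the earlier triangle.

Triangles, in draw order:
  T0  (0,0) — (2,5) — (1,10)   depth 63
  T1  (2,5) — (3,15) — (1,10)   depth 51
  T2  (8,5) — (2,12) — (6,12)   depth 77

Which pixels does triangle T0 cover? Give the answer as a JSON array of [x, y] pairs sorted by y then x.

T0:
  2·area = 15
  edge (0, 0)→(2, 5): d=(2,5) right/bottom  bias=-1
  edge (2, 5)→(1, 10): d=(-1,5) right/bottom  bias=-1
  edge (1, 10)→(0, 0): d=(-1,-10) top-left  bias=+0
    (0,1)@(1, 3): e=[1,7,7] → X
    (1,1)@(3, 3): e=[-9,-3,27] → .
    (0,2)@(1, 5): e=[5,5,5] → X
    (1,2)@(3, 5): e=[-5,-5,25] → .
    (0,3)@(1, 7): e=[9,3,3] → X
    (1,3)@(3, 7): e=[-1,-7,23] → .
    (0,4)@(1, 9): e=[13,1,1] → X
    (1,4)@(3, 9): e=[3,-9,21] → .
    (0,5)@(1, 11): e=[17,-1,-1] → .
  covered (4 px):
    . . . .
    X . . .
    X . . .
    X . . .
    X . . .
    . . . .
    . . . .
    . . . .
T1:
  2·area = 15
  edge (2, 5)→(3, 15): d=(1,10) right/bottom  bias=-1
  edge (3, 15)→(1, 10): d=(-2,-5) top-left  bias=+0
  edge (1, 10)→(2, 5): d=(1,-5) top-left  bias=+0
    (1,7)@(3, 15): e=[0,0,15] → .  [on edge]
  covered (0 px):
    . . . .
    . . . .
    . . . .
    . . . .
    . . . .
    . . . .
    . . . .
    . . . .
T2:
  2·area = 28  (B↔C swapped to make it positive)
  edge (8, 5)→(6, 12): d=(-2,7) right/bottom  bias=-1
  edge (6, 12)→(2, 12): d=(-4,0) right/bottom  bias=-1
  edge (2, 12)→(8, 5): d=(6,-7) top-left  bias=+0
    (3,3)@(7, 7): e=[3,20,5] → X
    (2,4)@(5, 9): e=[13,12,3] → X
    (3,4)@(7, 9): e=[-1,12,17] → .
    (1,5)@(3, 11): e=[23,4,1] → X
    (3,5)@(7, 11): e=[-5,4,29] → .
    (1,6)@(3, 13): e=[19,-4,13] → .
    (2,6)@(5, 13): e=[5,-4,27] → .
  covered (4 px):
    . . . .
    . . . .
    . . . .
    . . . X
    . . X .
    . X X .
    . . . .
    . . . .

Final: [[0,1],[0,2],[0,3],[0,4]]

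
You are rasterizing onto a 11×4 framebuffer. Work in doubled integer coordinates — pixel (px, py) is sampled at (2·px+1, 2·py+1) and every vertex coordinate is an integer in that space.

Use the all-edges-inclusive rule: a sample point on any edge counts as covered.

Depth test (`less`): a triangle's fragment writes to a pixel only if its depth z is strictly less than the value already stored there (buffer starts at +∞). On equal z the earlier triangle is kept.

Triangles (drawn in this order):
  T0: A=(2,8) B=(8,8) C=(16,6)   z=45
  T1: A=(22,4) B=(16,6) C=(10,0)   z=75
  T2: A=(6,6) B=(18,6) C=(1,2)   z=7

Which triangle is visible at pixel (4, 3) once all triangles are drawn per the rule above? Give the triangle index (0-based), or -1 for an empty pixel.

T0:
  2·area = 12  (B↔C swapped to make it positive)
  edge (2, 8)→(16, 6): d=(14,-2) inclusive
  edge (16, 6)→(8, 8): d=(-8,2) inclusive
  edge (8, 8)→(2, 8): d=(-6,0) inclusive
    (4,3)@(9, 7): e=[0,6,6] → X  [on edge]
    (5,3)@(11, 7): e=[4,2,6] → X
    (6,3)@(13, 7): e=[8,-2,6] → .
  covered (2 px):
    . . . . . . . . . . .
    . . . . . . . . . . .
    . . . . . . . . . . .
    . . . . X X . . . . .
T1:
  2·area = 48
  edge (22, 4)→(16, 6): d=(-6,2) inclusive
  edge (16, 6)→(10, 0): d=(-6,-6) inclusive
  edge (10, 0)→(22, 4): d=(12,4) inclusive
    (5,0)@(11, 1): e=[40,0,8] → X  [on edge]
    (6,0)@(13, 1): e=[36,12,0] → X  [on edge]
    (7,0)@(15, 1): e=[32,24,-8] → .
    (5,1)@(11, 3): e=[28,-12,32] → .
    (6,1)@(13, 3): e=[24,0,24] → X  [on edge]
    (7,1)@(15, 3): e=[20,12,16] → X
    (8,1)@(17, 3): e=[16,24,8] → X
    (9,1)@(19, 3): e=[12,36,0] → X  [on edge]
    (10,1)@(21, 3): e=[8,48,-8] → .
    (6,2)@(13, 5): e=[12,-12,48] → .
    (7,2)@(15, 5): e=[8,0,40] → X  [on edge]
    (9,2)@(19, 5): e=[0,24,24] → X  [on edge]
    (6,3)@(13, 7): e=[0,-24,72] → .  [on edge]
    (8,3)@(17, 7): e=[-8,0,56] → .  [on edge]
  covered (9 px):
    . . . . . X X . . . .
    . . . . . . X X X X .
    . . . . . . . X X X .
    . . . . . . . . . . .
T2:
  2·area = 48  (B↔C swapped to make it positive)
  edge (6, 6)→(1, 2): d=(-5,-4) inclusive
  edge (1, 2)→(18, 6): d=(17,4) inclusive
  edge (18, 6)→(6, 6): d=(-12,0) inclusive
    (1,1)@(3, 3): e=[3,9,36] → X
    (2,1)@(5, 3): e=[11,1,36] → X
    (3,1)@(7, 3): e=[19,-7,36] → .
    (1,2)@(3, 5): e=[-7,43,12] → .
    (2,2)@(5, 5): e=[1,35,12] → X
    (3,2)@(7, 5): e=[9,27,12] → X
    (4,2)@(9, 5): e=[17,19,12] → X
    (5,2)@(11, 5): e=[25,11,12] → X
    (6,2)@(13, 5): e=[33,3,12] → X
    (7,2)@(15, 5): e=[41,-5,12] → .
    (2,3)@(5, 7): e=[-9,69,-12] → .
    (3,3)@(7, 7): e=[-1,61,-12] → .
  covered (7 px):
    . . . . . . . . . . .
    . X X . . . . . . . .
    . . X X X X X . . . .
    . . . . . . . . . . .

Z-buffer (winner per pixel, '.' = empty):
  . . . . . 1 1 . . . .
  . 2 2 . . . 1 1 1 1 .
  . . 2 2 2 2 2 1 1 1 .
  . . . . 0 0 . . . . .

Result: 0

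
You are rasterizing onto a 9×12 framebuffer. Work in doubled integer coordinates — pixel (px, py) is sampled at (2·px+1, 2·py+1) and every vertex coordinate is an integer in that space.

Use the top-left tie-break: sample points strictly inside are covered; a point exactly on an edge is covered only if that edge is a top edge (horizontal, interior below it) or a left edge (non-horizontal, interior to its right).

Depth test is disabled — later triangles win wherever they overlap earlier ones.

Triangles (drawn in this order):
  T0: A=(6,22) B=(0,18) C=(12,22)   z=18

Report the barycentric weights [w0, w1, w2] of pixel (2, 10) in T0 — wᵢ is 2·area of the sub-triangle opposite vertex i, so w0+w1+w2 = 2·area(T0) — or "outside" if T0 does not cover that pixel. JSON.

T0:
  2·area = 24
  edge (6, 22)→(0, 18): d=(-6,-4) top-left  bias=+0
  edge (0, 18)→(12, 22): d=(12,4) right/bottom  bias=-1
  edge (12, 22)→(6, 22): d=(-6,0) right/bottom  bias=-1
    (1,9)@(3, 19): e=[6,0,18] → ·  [on edge]
    (2,10)@(5, 21): e=[2,16,6] → █
    (3,10)@(7, 21): e=[10,8,6] → █
    (4,10)@(9, 21): e=[18,0,6] → ·  [on edge]
    (2,11)@(5, 23): e=[-10,40,-6] → ·
    (3,11)@(7, 23): e=[-2,32,-6] → ·
    (7,11)@(15, 23): e=[30,0,-6] → ·  [on edge]
  covered (2 px):
    · · · · · · · · ·
    · · · · · · · · ·
    · · · · · · · · ·
    · · · · · · · · ·
    · · · · · · · · ·
    · · · · · · · · ·
    · · · · · · · · ·
    · · · · · · · · ·
    · · · · · · · · ·
    · · · · · · · · ·
    · · █ █ · · · · ·
    · · · · · · · · ·

Answer: [16,6,2]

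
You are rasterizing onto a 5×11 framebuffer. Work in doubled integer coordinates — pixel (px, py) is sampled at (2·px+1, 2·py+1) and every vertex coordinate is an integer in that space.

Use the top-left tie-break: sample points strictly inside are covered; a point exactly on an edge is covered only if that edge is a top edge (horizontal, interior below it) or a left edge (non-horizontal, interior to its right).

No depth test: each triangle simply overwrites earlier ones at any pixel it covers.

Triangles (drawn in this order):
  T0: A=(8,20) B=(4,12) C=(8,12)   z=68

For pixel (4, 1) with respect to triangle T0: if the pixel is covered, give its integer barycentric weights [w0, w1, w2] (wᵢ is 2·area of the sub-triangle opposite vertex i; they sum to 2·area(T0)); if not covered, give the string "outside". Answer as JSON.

T0:
  2·area = 32
  edge (8, 20)→(4, 12): d=(-4,-8) top-left  bias=+0
  edge (4, 12)→(8, 12): d=(4,0) top-left  bias=+0
  edge (8, 12)→(8, 20): d=(0,8) right/bottom  bias=-1
    (2,6)@(5, 13): e=[4,4,24] → █
    (3,6)@(7, 13): e=[20,4,8] → █
    (4,6)@(9, 13): e=[36,4,-8] → ·
    (2,7)@(5, 15): e=[-4,12,24] → ·
    (3,7)@(7, 15): e=[12,12,8] → █
    (4,7)@(9, 15): e=[28,12,-8] → ·
    (3,8)@(7, 17): e=[4,20,8] → █
    (4,8)@(9, 17): e=[20,20,-8] → ·
    (3,9)@(7, 19): e=[-4,28,8] → ·
  covered (4 px):
    · · · · ·
    · · · · ·
    · · · · ·
    · · · · ·
    · · · · ·
    · · · · ·
    · · █ █ ·
    · · · █ ·
    · · · █ ·
    · · · · ·
    · · · · ·

Final: "outside"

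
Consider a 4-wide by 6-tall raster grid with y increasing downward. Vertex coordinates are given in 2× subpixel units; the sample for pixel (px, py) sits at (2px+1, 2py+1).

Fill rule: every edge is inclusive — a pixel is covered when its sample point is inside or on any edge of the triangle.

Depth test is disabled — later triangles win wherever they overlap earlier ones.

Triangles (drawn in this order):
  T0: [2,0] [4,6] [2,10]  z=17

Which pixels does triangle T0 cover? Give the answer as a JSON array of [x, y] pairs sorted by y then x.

T0:
  2·area = 20
  edge (2, 0)→(4, 6): d=(2,6) inclusive
  edge (4, 6)→(2, 10): d=(-2,4) inclusive
  edge (2, 10)→(2, 0): d=(0,-10) inclusive
    (1,1)@(3, 3): e=[0,10,10] → █  [on edge]
    (2,1)@(5, 3): e=[-12,2,30] → ·
    (1,2)@(3, 5): e=[4,6,10] → █
    (2,2)@(5, 5): e=[-8,-2,30] → ·
    (1,3)@(3, 7): e=[8,2,10] → █
    (2,3)@(5, 7): e=[-4,-6,30] → ·
    (1,4)@(3, 9): e=[12,-2,10] → ·
    (2,4)@(5, 9): e=[0,-10,30] → ·  [on edge]
  covered (3 px):
    · · · ·
    · █ · ·
    · █ · ·
    · █ · ·
    · · · ·
    · · · ·

Result: [[1,1],[1,2],[1,3]]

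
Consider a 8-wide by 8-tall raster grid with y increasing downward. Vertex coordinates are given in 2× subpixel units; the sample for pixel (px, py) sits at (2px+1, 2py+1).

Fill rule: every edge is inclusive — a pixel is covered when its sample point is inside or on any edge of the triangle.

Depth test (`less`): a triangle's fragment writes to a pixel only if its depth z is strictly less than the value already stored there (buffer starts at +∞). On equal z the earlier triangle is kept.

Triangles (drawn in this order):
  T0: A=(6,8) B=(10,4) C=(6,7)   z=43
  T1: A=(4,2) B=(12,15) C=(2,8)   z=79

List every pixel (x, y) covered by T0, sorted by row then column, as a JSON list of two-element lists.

T0:
  2·area = 4  (B↔C swapped to make it positive)
  edge (6, 8)→(6, 7): d=(0,-1) inclusive
  edge (6, 7)→(10, 4): d=(4,-3) inclusive
  edge (10, 4)→(6, 8): d=(-4,4) inclusive
    (6,0)@(13, 1): e=[7,-3,0] → ·  [on edge]
    (5,1)@(11, 3): e=[5,-1,0] → ·  [on edge]
    (4,2)@(9, 5): e=[3,1,0] → #  [on edge]
    (5,2)@(11, 5): e=[5,7,-8] → ·
    (3,3)@(7, 7): e=[1,3,0] → #  [on edge]
    (4,3)@(9, 7): e=[3,9,-8] → ·
    (2,4)@(5, 9): e=[-1,5,0] → ·  [on edge]
    (3,4)@(7, 9): e=[1,11,-8] → ·
    (1,5)@(3, 11): e=[-3,7,0] → ·  [on edge]
    (0,6)@(1, 13): e=[-5,9,0] → ·  [on edge]
  covered (2 px):
    · · · · · · · ·
    · · · · · · · ·
    · · · · # · · ·
    · · · # · · · ·
    · · · · · · · ·
    · · · · · · · ·
    · · · · · · · ·
    · · · · · · · ·
T1:
  2·area = 74
  edge (4, 2)→(12, 15): d=(8,13) inclusive
  edge (12, 15)→(2, 8): d=(-10,-7) inclusive
  edge (2, 8)→(4, 2): d=(2,-6) inclusive
    (1,2)@(3, 5): e=[37,37,0] → #  [on edge]
    (2,2)@(5, 5): e=[11,51,12] → #
    (3,2)@(7, 5): e=[-15,65,24] → ·
    (1,3)@(3, 7): e=[53,17,4] → #
    (3,3)@(7, 7): e=[1,45,28] → #
    (4,3)@(9, 7): e=[-25,59,40] → ·
    (1,4)@(3, 9): e=[69,-3,8] → ·
    (2,4)@(5, 9): e=[43,11,20] → #
    (4,4)@(9, 9): e=[-9,39,44] → ·
    (0,5)@(1, 11): e=[111,-37,0] → ·  [on edge]
    (2,5)@(5, 11): e=[59,-9,24] → ·
    (3,5)@(7, 11): e=[33,5,36] → #
  covered (9 px):
    · · · · · · · ·
    · · · · · · · ·
    · # # · · · · ·
    · # # # · · · ·
    · · # # · · · ·
    · · · # # · · ·
    · · · · · · · ·
    · · · · · · · ·

Answer: [[4,2],[3,3]]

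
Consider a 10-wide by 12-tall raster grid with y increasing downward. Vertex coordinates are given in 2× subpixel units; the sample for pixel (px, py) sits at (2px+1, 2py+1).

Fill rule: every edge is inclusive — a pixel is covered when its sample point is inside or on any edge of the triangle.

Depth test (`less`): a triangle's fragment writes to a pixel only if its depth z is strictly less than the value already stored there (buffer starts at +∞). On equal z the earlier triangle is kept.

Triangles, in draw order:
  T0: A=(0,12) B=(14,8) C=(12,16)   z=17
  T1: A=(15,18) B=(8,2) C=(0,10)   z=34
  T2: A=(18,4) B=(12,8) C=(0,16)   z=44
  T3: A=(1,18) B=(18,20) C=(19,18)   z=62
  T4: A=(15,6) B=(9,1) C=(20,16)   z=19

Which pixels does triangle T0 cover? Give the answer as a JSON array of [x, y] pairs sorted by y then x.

T0:
  2·area = 104
  edge (0, 12)→(14, 8): d=(14,-4) inclusive
  edge (14, 8)→(12, 16): d=(-2,8) inclusive
  edge (12, 16)→(0, 12): d=(-12,-4) inclusive
    (5,4)@(11, 9): e=[2,22,80] → X
    (6,4)@(13, 9): e=[10,6,88] → X
    (7,4)@(15, 9): e=[18,-10,96] → .
    (2,5)@(5, 11): e=[6,66,32] → X
    (3,5)@(7, 11): e=[14,50,40] → X
    (4,5)@(9, 11): e=[22,34,48] → X
    (7,5)@(15, 11): e=[46,-14,72] → .
    (1,6)@(3, 13): e=[26,78,0] → X  [on edge]
    (6,6)@(13, 13): e=[66,-2,40] → .
    (1,7)@(3, 15): e=[54,74,-24] → .
    (2,7)@(5, 15): e=[62,58,-16] → .
    (3,7)@(7, 15): e=[70,42,-8] → .
    (4,7)@(9, 15): e=[78,26,0] → X  [on edge]
    (7,8)@(15, 17): e=[130,-26,0] → .  [on edge]
  covered (14 px):
    . . . . . . . . . .
    . . . . . . . . . .
    . . . . . . . . . .
    . . . . . . . . . .
    . . . . . X X . . .
    . . X X X X X . . .
    . X X X X X . . . .
    . . . . X X . . . .
    . . . . . . . . . .
    . . . . . . . . . .
    . . . . . . . . . .
    . . . . . . . . . .
T1:
  2·area = 184  (B↔C swapped to make it positive)
  edge (15, 18)→(0, 10): d=(-15,-8) inclusive
  edge (0, 10)→(8, 2): d=(8,-8) inclusive
  edge (8, 2)→(15, 18): d=(7,16) inclusive
    (4,0)@(9, 1): e=[207,0,-23] → .  [on edge]
    (3,1)@(7, 3): e=[161,0,23] → X  [on edge]
    (4,1)@(9, 3): e=[177,16,-9] → .
    (2,2)@(5, 5): e=[115,0,69] → X  [on edge]
    (4,2)@(9, 5): e=[147,32,5] → X
    (5,2)@(11, 5): e=[163,48,-27] → .
    (1,3)@(3, 7): e=[69,0,115] → X  [on edge]
    (5,3)@(11, 7): e=[133,64,-13] → .
    (0,4)@(1, 9): e=[23,0,161] → X  [on edge]
    (5,4)@(11, 9): e=[103,80,1] → X
    (6,4)@(13, 9): e=[119,96,-31] → .
    (0,5)@(1, 11): e=[-7,16,175] → .
  covered (24 px):
    . . . . . . . . . .
    . . . X . . . . . .
    . . X X X . . . . .
    . X X X X . . . . .
    X X X X X X . . . .
    . X X X X X . . . .
    . . . X X X . . . .
    . . . . . X X . . .
    . . . . . . . . . .
    . . . . . . . . . .
    . . . . . . . . . .
    . . . . . . . . . .
T2:
  degenerate (2·area = 0) — covers nothing
T3:
  2·area = 36  (B↔C swapped to make it positive)
  edge (1, 18)→(19, 18): d=(18,0) inclusive
  edge (19, 18)→(18, 20): d=(-1,2) inclusive
  edge (18, 20)→(1, 18): d=(-17,-2) inclusive
    (5,9)@(11, 19): e=[18,15,3] → X
    (6,9)@(13, 19): e=[18,11,7] → X
    (7,9)@(15, 19): e=[18,7,11] → X
    (8,9)@(17, 19): e=[18,3,15] → X
    (9,9)@(19, 19): e=[18,-1,19] → .
    (5,10)@(11, 21): e=[54,13,-31] → .
    (6,10)@(13, 21): e=[54,9,-27] → .
    (7,10)@(15, 21): e=[54,5,-23] → .
    (8,10)@(17, 21): e=[54,1,-19] → .
  covered (4 px):
    . . . . . . . . . .
    . . . . . . . . . .
    . . . . . . . . . .
    . . . . . . . . . .
    . . . . . . . . . .
    . . . . . . . . . .
    . . . . . . . . . .
    . . . . . . . . . .
    . . . . . . . . . .
    . . . . . X X X X .
    . . . . . . . . . .
    . . . . . . . . . .
T4:
  2·area = 35  (B↔C swapped to make it positive)
  edge (15, 6)→(20, 16): d=(5,10) inclusive
  edge (20, 16)→(9, 1): d=(-11,-15) inclusive
  edge (9, 1)→(15, 6): d=(6,5) inclusive
    (4,0)@(9, 1): e=[35,0,0] → X  [on edge]
    (5,0)@(11, 1): e=[15,30,-10] → .
    (4,1)@(9, 3): e=[45,-22,12] → .
    (5,1)@(11, 3): e=[25,8,2] → X
    (6,1)@(13, 3): e=[5,38,-8] → .
    (5,2)@(11, 5): e=[35,-14,14] → .
    (6,2)@(13, 5): e=[15,16,4] → X
    (7,2)@(15, 5): e=[-5,46,-6] → .
    (6,3)@(13, 7): e=[25,-6,16] → .
    (7,3)@(15, 7): e=[5,24,6] → X
    (8,3)@(17, 7): e=[-15,54,-4] → .
    (7,4)@(15, 9): e=[15,2,18] → X
  covered (6 px):
    . . . . X . . . . .
    . . . . . X . . . .
    . . . . . . X . . .
    . . . . . . . X . .
    . . . . . . . X . .
    . . . . . . . . X .
    . . . . . . . . . .
    . . . . . . . . . .
    . . . . . . . . . .
    . . . . . . . . . .
    . . . . . . . . . .
    . . . . . . . . . .

Result: [[5,4],[6,4],[2,5],[3,5],[4,5],[5,5],[6,5],[1,6],[2,6],[3,6],[4,6],[5,6],[4,7],[5,7]]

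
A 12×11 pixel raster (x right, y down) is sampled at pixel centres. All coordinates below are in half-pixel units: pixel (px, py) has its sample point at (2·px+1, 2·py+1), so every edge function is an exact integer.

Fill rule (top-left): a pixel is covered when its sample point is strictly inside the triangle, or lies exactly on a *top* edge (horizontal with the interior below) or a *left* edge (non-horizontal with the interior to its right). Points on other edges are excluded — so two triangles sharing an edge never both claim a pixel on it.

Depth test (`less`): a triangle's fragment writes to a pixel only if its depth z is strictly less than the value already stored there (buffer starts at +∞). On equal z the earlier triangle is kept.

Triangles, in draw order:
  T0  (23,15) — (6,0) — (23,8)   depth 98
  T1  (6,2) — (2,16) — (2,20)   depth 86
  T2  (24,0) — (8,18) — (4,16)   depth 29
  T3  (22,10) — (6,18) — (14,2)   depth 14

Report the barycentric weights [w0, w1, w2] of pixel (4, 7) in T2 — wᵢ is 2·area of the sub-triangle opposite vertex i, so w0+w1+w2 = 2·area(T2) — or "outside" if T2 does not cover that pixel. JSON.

T0:
  2·area = 119
  edge (23, 15)→(6, 0): d=(-17,-15) top-left  bias=+0
  edge (6, 0)→(23, 8): d=(17,8) right/bottom  bias=-1
  edge (23, 8)→(23, 15): d=(0,7) right/bottom  bias=-1
    (11,0)@(23, 1): e=[238,-119,0] → .  [on edge]
    (5,1)@(11, 3): e=[24,11,84] → X
    (6,1)@(13, 3): e=[54,-5,70] → .
    (11,1)@(23, 3): e=[204,-85,0] → .  [on edge]
    (5,2)@(11, 5): e=[-10,45,84] → .
    (6,2)@(13, 5): e=[20,29,70] → X
    (7,2)@(15, 5): e=[50,13,56] → X
    (8,2)@(17, 5): e=[80,-3,42] → .
    (11,2)@(23, 5): e=[170,-51,0] → .  [on edge]
    (6,3)@(13, 7): e=[-14,63,70] → .
    (7,3)@(15, 7): e=[16,47,56] → X
    (8,3)@(17, 7): e=[46,31,42] → X
    (11,3)@(23, 7): e=[136,-17,0] → .  [on edge]
    (11,4)@(23, 9): e=[102,17,0] → .  [on edge]
    (11,5)@(23, 11): e=[68,51,0] → .  [on edge]
    (11,6)@(23, 13): e=[34,85,0] → .  [on edge]
    (11,7)@(23, 15): e=[0,119,0] → .  [on edge]
    (11,8)@(23, 17): e=[-34,153,0] → .  [on edge]
    (11,9)@(23, 19): e=[-68,187,0] → .  [on edge]
    (11,10)@(23, 21): e=[-102,221,0] → .  [on edge]
  covered (12 px):
    . . . . . . . . . . . .
    . . . . . X . . . . . .
    . . . . . . X X . . . .
    . . . . . . . X X X . .
    . . . . . . . . X X X .
    . . . . . . . . . X X .
    . . . . . . . . . . X .
    . . . . . . . . . . . .
    . . . . . . . . . . . .
    . . . . . . . . . . . .
    . . . . . . . . . . . .
T1:
  2·area = 16  (B↔C swapped to make it positive)
  edge (6, 2)→(2, 20): d=(-4,18) right/bottom  bias=-1
  edge (2, 20)→(2, 16): d=(0,-4) top-left  bias=+0
  edge (2, 16)→(6, 2): d=(4,-14) top-left  bias=+0
    (1,6)@(3, 13): e=[10,4,2] → X
    (2,6)@(5, 13): e=[-26,12,30] → .
    (1,7)@(3, 15): e=[2,4,10] → X
    (2,7)@(5, 15): e=[-34,12,38] → .
    (1,8)@(3, 17): e=[-6,4,18] → .
  covered (2 px):
    . . . . . . . . . . . .
    . . . . . . . . . . . .
    . . . . . . . . . . . .
    . . . . . . . . . . . .
    . . . . . . . . . . . .
    . . . . . . . . . . . .
    . X . . . . . . . . . .
    . X . . . . . . . . . .
    . . . . . . . . . . . .
    . . . . . . . . . . . .
    . . . . . . . . . . . .
T2:
  2·area = 104
  edge (24, 0)→(8, 18): d=(-16,18) right/bottom  bias=-1
  edge (8, 18)→(4, 16): d=(-4,-2) top-left  bias=+0
  edge (4, 16)→(24, 0): d=(20,-16) top-left  bias=+0
    (11,0)@(23, 1): e=[2,98,4] → X
    (10,1)@(21, 3): e=[6,86,12] → X
    (11,1)@(23, 3): e=[-30,90,44] → .
    (9,2)@(19, 5): e=[10,74,20] → X
    (10,2)@(21, 5): e=[-26,78,52] → .
    (8,3)@(17, 7): e=[14,62,28] → X
    (9,3)@(19, 7): e=[-22,66,60] → .
    (6,4)@(13, 9): e=[54,46,4] → X
    (7,4)@(15, 9): e=[18,50,36] → X
    (8,4)@(17, 9): e=[-18,54,68] → .
    (5,5)@(11, 11): e=[58,34,12] → X
    (7,5)@(15, 11): e=[-14,42,76] → .
  covered (13 px):
    . . . . . . . . . . . X
    . . . . . . . . . . X .
    . . . . . . . . . X . .
    . . . . . . . . X . . .
    . . . . . . X X . . . .
    . . . . . X X . . . . .
    . . . . X X . . . . . .
    . . . X X . . . . . . .
    . . . X . . . . . . . .
    . . . . . . . . . . . .
    . . . . . . . . . . . .
T3:
  2·area = 192
  edge (22, 10)→(6, 18): d=(-16,8) right/bottom  bias=-1
  edge (6, 18)→(14, 2): d=(8,-16) top-left  bias=+0
  edge (14, 2)→(22, 10): d=(8,8) right/bottom  bias=-1
    (6,0)@(13, 1): e=[216,-24,0] → .  [on edge]
    (7,1)@(15, 3): e=[168,24,0] → .  [on edge]
    (6,2)@(13, 5): e=[152,8,32] → X
    (7,2)@(15, 5): e=[136,40,16] → X
    (8,2)@(17, 5): e=[120,72,0] → .  [on edge]
    (6,3)@(13, 7): e=[120,24,48] → X
    (8,3)@(17, 7): e=[88,88,16] → X
    (9,3)@(19, 7): e=[72,120,0] → .  [on edge]
    (5,4)@(11, 9): e=[104,8,80] → X
    (9,4)@(19, 9): e=[40,136,16] → X
    (10,4)@(21, 9): e=[24,168,0] → .  [on edge]
    (5,5)@(11, 11): e=[72,24,96] → X
    (11,5)@(23, 11): e=[-24,216,0] → .  [on edge]
  covered (22 px):
    . . . . . . . . . . . .
    . . . . . . . . . . . .
    . . . . . . X X . . . .
    . . . . . . X X X . . .
    . . . . . X X X X X . .
    . . . . . X X X X X . .
    . . . . X X X X . . . .
    . . . . X X . . . . . .
    . . . X . . . . . . . .
    . . . . . . . . . . . .
    . . . . . . . . . . . .

Result: [14,60,30]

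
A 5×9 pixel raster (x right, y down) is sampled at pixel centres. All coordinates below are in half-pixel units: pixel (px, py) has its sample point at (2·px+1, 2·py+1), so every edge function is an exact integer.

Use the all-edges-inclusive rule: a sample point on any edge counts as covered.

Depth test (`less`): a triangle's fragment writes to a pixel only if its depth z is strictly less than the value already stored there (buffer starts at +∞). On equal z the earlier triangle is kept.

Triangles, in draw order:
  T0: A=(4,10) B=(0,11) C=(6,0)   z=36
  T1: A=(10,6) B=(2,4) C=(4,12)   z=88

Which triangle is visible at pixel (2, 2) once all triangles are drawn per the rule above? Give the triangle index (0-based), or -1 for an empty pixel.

T0:
  2·area = 38
  edge (4, 10)→(0, 11): d=(-4,1) inclusive
  edge (0, 11)→(6, 0): d=(6,-11) inclusive
  edge (6, 0)→(4, 10): d=(-2,10) inclusive
    (2,1)@(5, 3): e=[27,7,4] → █
    (3,1)@(7, 3): e=[25,29,-16] → ·
    (2,2)@(5, 5): e=[19,19,0] → █  [on edge]
    (3,2)@(7, 5): e=[17,41,-20] → ·
    (1,3)@(3, 7): e=[13,9,16] → █
    (2,3)@(5, 7): e=[11,31,-4] → ·
    (1,4)@(3, 9): e=[5,21,12] → █
    (2,4)@(5, 9): e=[3,43,-8] → ·
    (1,5)@(3, 11): e=[-3,33,8] → ·
    (1,7)@(3, 15): e=[-19,57,0] → ·  [on edge]
  covered (4 px):
    · · · · ·
    · · █ · ·
    · · █ · ·
    · █ · · ·
    · █ · · ·
    · · · · ·
    · · · · ·
    · · · · ·
    · · · · ·
T1:
  2·area = 60  (B↔C swapped to make it positive)
  edge (10, 6)→(4, 12): d=(-6,6) inclusive
  edge (4, 12)→(2, 4): d=(-2,-8) inclusive
  edge (2, 4)→(10, 6): d=(8,2) inclusive
    (1,2)@(3, 5): e=[48,6,6] → █
    (2,2)@(5, 5): e=[36,22,2] → █
    (3,2)@(7, 5): e=[24,38,-2] → ·
    (1,3)@(3, 7): e=[36,2,22] → █
    (3,3)@(7, 7): e=[12,34,14] → █
    (4,3)@(9, 7): e=[0,50,10] → █  [on edge]
    (1,4)@(3, 9): e=[24,-2,38] → ·
    (2,4)@(5, 9): e=[12,14,34] → █
    (3,4)@(7, 9): e=[0,30,30] → █  [on edge]
    (4,4)@(9, 9): e=[-12,46,26] → ·
    (2,5)@(5, 11): e=[0,10,50] → █  [on edge]
    (3,5)@(7, 11): e=[-12,26,46] → ·
    (1,6)@(3, 13): e=[0,-10,70] → ·  [on edge]
    (0,7)@(1, 15): e=[0,-30,90] → ·  [on edge]
  covered (9 px):
    · · · · ·
    · · · · ·
    · █ █ · ·
    · █ █ █ █
    · · █ █ ·
    · · █ · ·
    · · · · ·
    · · · · ·
    · · · · ·

Z-buffer (winner per pixel, '.' = empty):
  . . . . .
  . . 0 . .
  . 1 0 . .
  . 0 1 1 1
  . 0 1 1 .
  . . 1 . .
  . . . . .
  . . . . .
  . . . . .

Answer: 0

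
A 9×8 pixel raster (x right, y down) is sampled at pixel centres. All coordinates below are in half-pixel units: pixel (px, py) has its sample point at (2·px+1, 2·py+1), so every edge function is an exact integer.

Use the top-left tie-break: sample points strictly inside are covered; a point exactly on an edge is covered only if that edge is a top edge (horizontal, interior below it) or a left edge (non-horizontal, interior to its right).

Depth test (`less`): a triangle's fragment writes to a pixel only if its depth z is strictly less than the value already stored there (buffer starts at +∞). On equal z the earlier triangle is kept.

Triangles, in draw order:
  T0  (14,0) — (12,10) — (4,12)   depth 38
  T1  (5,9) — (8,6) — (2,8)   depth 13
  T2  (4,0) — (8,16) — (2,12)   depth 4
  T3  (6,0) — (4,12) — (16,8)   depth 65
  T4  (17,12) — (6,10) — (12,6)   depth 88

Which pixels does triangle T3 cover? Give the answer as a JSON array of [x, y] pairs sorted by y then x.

T0:
  2·area = 76
  edge (14, 0)→(12, 10): d=(-2,10) right/bottom  bias=-1
  edge (12, 10)→(4, 12): d=(-8,2) right/bottom  bias=-1
  edge (4, 12)→(14, 0): d=(10,-12) top-left  bias=+0
    (6,1)@(13, 3): e=[4,54,18] → #
    (7,1)@(15, 3): e=[-16,50,42] → ·
    (5,2)@(11, 5): e=[20,42,14] → #
    (6,2)@(13, 5): e=[0,38,38] → ·  [on edge]
    (4,3)@(9, 7): e=[36,30,10] → #
    (6,3)@(13, 7): e=[-4,22,58] → ·
    (3,4)@(7, 9): e=[52,18,6] → #
    (6,4)@(13, 9): e=[-8,6,78] → ·
    (2,5)@(5, 11): e=[68,6,2] → #
    (4,5)@(9, 11): e=[28,-2,50] → ·
    (5,5)@(11, 11): e=[8,-6,74] → ·
    (2,6)@(5, 13): e=[64,-10,22] → ·
    (5,7)@(11, 15): e=[0,-38,114] → ·  [on edge]
  covered (9 px):
    · · · · · · · · ·
    · · · · · · # · ·
    · · · · · # · · ·
    · · · · # # · · ·
    · · · # # # · · ·
    · · # # · · · · ·
    · · · · · · · · ·
    · · · · · · · · ·
T1:
  2·area = 12  (B↔C swapped to make it positive)
  edge (5, 9)→(2, 8): d=(-3,-1) top-left  bias=+0
  edge (2, 8)→(8, 6): d=(6,-2) top-left  bias=+0
  edge (8, 6)→(5, 9): d=(-3,3) right/bottom  bias=-1
    (6,0)@(13, 1): e=[32,-20,0] → ·  [on edge]
    (5,1)@(11, 3): e=[24,-12,0] → ·  [on edge]
    (8,1)@(17, 3): e=[30,0,-18] → ·  [on edge]
    (4,2)@(9, 5): e=[16,-4,0] → ·  [on edge]
    (5,2)@(11, 5): e=[18,0,-6] → ·  [on edge]
    (2,3)@(5, 7): e=[6,0,6] → #  [on edge]
    (3,3)@(7, 7): e=[8,4,0] → ·  [on edge]
    (2,4)@(5, 9): e=[0,12,0] → ·  [on edge]
    (1,5)@(3, 11): e=[-8,20,0] → ·  [on edge]
    (5,5)@(11, 11): e=[0,36,-24] → ·  [on edge]
    (0,6)@(1, 13): e=[-16,28,0] → ·  [on edge]
    (8,6)@(17, 13): e=[0,60,-48] → ·  [on edge]
  covered (1 px):
    · · · · · · · · ·
    · · · · · · · · ·
    · · · · · · · · ·
    · · # · · · · · ·
    · · · · · · · · ·
    · · · · · · · · ·
    · · · · · · · · ·
    · · · · · · · · ·
T2:
  2·area = 80
  edge (4, 0)→(8, 16): d=(4,16) right/bottom  bias=-1
  edge (8, 16)→(2, 12): d=(-6,-4) top-left  bias=+0
  edge (2, 12)→(4, 0): d=(2,-12) top-left  bias=+0
    (2,2)@(5, 5): e=[4,54,22] → #
    (3,2)@(7, 5): e=[-28,62,46] → ·
    (1,3)@(3, 7): e=[44,34,2] → #
    (3,3)@(7, 7): e=[-20,50,50] → ·
    (1,4)@(3, 9): e=[52,22,6] → #
    (3,4)@(7, 9): e=[-12,38,54] → ·
    (1,5)@(3, 11): e=[60,10,10] → #
    (3,5)@(7, 11): e=[-4,26,58] → ·
    (1,6)@(3, 13): e=[68,-2,14] → ·
    (2,6)@(5, 13): e=[36,6,38] → #
    (3,6)@(7, 13): e=[4,14,62] → #
    (4,6)@(9, 13): e=[-28,22,86] → ·
  covered (10 px):
    · · · · · · · · ·
    · · · · · · · · ·
    · · # · · · · · ·
    · # # · · · · · ·
    · # # · · · · · ·
    · # # · · · · · ·
    · · # # · · · · ·
    · · · # · · · · ·
T3:
  2·area = 136  (B↔C swapped to make it positive)
  edge (6, 0)→(16, 8): d=(10,8) right/bottom  bias=-1
  edge (16, 8)→(4, 12): d=(-12,4) right/bottom  bias=-1
  edge (4, 12)→(6, 0): d=(2,-12) top-left  bias=+0
    (3,0)@(7, 1): e=[2,120,14] → #
    (4,0)@(9, 1): e=[-14,112,38] → ·
    (3,1)@(7, 3): e=[22,96,18] → #
    (4,1)@(9, 3): e=[6,88,42] → #
    (5,1)@(11, 3): e=[-10,80,66] → ·
    (3,2)@(7, 5): e=[42,72,22] → #
    (5,2)@(11, 5): e=[10,56,70] → #
    (6,2)@(13, 5): e=[-6,48,94] → ·
    (2,3)@(5, 7): e=[78,56,2] → #
    (6,3)@(13, 7): e=[14,24,98] → #
    (7,3)@(15, 7): e=[-2,16,122] → ·
    (2,4)@(5, 9): e=[98,32,6] → #
    (6,4)@(13, 9): e=[34,0,102] → ·  [on edge]
    (3,5)@(7, 11): e=[102,0,34] → ·  [on edge]
    (0,6)@(1, 13): e=[170,0,-34] → ·  [on edge]
  covered (16 px):
    · · · # · · · · ·
    · · · # # · · · ·
    · · · # # # · · ·
    · · # # # # # · ·
    · · # # # # · · ·
    · · # · · · · · ·
    · · · · · · · · ·
    · · · · · · · · ·
T4:
  2·area = 56
  edge (17, 12)→(6, 10): d=(-11,-2) top-left  bias=+0
  edge (6, 10)→(12, 6): d=(6,-4) top-left  bias=+0
  edge (12, 6)→(17, 12): d=(5,6) right/bottom  bias=-1
    (5,3)@(11, 7): e=[43,2,11] → #
    (6,3)@(13, 7): e=[47,10,-1] → ·
    (4,4)@(9, 9): e=[17,6,33] → #
    (6,4)@(13, 9): e=[25,22,9] → #
    (7,4)@(15, 9): e=[29,30,-3] → ·
    (4,5)@(9, 11): e=[-5,18,43] → ·
    (5,5)@(11, 11): e=[-1,26,31] → ·
    (6,5)@(13, 11): e=[3,34,19] → #
    (7,5)@(15, 11): e=[7,42,7] → #
    (8,5)@(17, 11): e=[11,50,-5] → ·
    (6,6)@(13, 13): e=[-19,46,29] → ·
    (7,6)@(15, 13): e=[-15,54,17] → ·
  covered (6 px):
    · · · · · · · · ·
    · · · · · · · · ·
    · · · · · · · · ·
    · · · · · # · · ·
    · · · · # # # · ·
    · · · · · · # # ·
    · · · · · · · · ·
    · · · · · · · · ·

Final: [[3,0],[3,1],[4,1],[3,2],[4,2],[5,2],[2,3],[3,3],[4,3],[5,3],[6,3],[2,4],[3,4],[4,4],[5,4],[2,5]]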